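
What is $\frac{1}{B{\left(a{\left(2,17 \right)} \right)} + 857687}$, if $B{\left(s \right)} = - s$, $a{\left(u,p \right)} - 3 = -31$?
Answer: $\frac{1}{857715} \approx 1.1659 \cdot 10^{-6}$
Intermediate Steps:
$a{\left(u,p \right)} = -28$ ($a{\left(u,p \right)} = 3 - 31 = -28$)
$\frac{1}{B{\left(a{\left(2,17 \right)} \right)} + 857687} = \frac{1}{\left(-1\right) \left(-28\right) + 857687} = \frac{1}{28 + 857687} = \frac{1}{857715}$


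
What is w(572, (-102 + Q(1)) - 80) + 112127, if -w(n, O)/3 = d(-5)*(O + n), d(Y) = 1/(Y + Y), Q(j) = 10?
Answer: 112247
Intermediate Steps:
d(Y) = 1/(2*Y)
w(n, O) = 3*O/10 + 3*n/10 (w(n, O) = -3*(1/2)/(-5)*(O + n) = -3*(1/2)*(-1/5)*(O + n) = -(-3)*(O + n)/10 = -3*(-O/10 - n/10) = 3*O/10 + 3*n/10)
w(572, (-102 + Q(1)) - 80) + 112127 = (3*((-102 + 10) - 80)/10 + (3/10)*572) + 112127 = (3*(-92 - 80)/10 + 858/5) + 112127 = ((3/10)*(-172) + 858/5) + 112127 = (-258/5 + 858/5) + 112127 = 120 + 112127 = 112247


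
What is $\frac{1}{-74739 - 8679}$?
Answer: $- \frac{1}{83418} \approx -1.1988 \cdot 10^{-5}$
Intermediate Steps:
$\frac{1}{-74739 - 8679} = \frac{1}{-83418} = - \frac{1}{83418}$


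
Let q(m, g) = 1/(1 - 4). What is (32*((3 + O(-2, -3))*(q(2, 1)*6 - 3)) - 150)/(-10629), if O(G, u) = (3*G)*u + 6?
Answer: 1490/3543 ≈ 0.42055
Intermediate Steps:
O(G, u) = 6 + 3*G*u (O(G, u) = 3*G*u + 6 = 6 + 3*G*u)
q(m, g) = -1/3 (q(m, g) = 1/(-3) = -1/3)
(32*((3 + O(-2, -3))*(q(2, 1)*6 - 3)) - 150)/(-10629) = (32*((3 + (6 + 3*(-2)*(-3)))*(-1/3*6 - 3)) - 150)/(-10629) = (32*((3 + (6 + 18))*(-2 - 3)) - 150)*(-1/10629) = (32*((3 + 24)*(-5)) - 150)*(-1/10629) = (32*(27*(-5)) - 150)*(-1/10629) = (32*(-135) - 150)*(-1/10629) = (-4320 - 150)*(-1/10629) = -4470*(-1/10629) = 1490/3543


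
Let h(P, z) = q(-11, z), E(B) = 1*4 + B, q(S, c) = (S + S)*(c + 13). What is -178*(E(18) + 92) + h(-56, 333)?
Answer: -27904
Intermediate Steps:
q(S, c) = 2*S*(13 + c) (q(S, c) = (2*S)*(13 + c) = 2*S*(13 + c))
E(B) = 4 + B
h(P, z) = -286 - 22*z (h(P, z) = 2*(-11)*(13 + z) = -286 - 22*z)
-178*(E(18) + 92) + h(-56, 333) = -178*((4 + 18) + 92) + (-286 - 22*333) = -178*(22 + 92) + (-286 - 7326) = -178*114 - 7612 = -20292 - 7612 = -27904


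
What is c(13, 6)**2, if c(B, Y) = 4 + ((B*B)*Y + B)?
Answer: 1062961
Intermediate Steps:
c(B, Y) = 4 + B + Y*B**2 (c(B, Y) = 4 + (B**2*Y + B) = 4 + (Y*B**2 + B) = 4 + (B + Y*B**2) = 4 + B + Y*B**2)
c(13, 6)**2 = (4 + 13 + 6*13**2)**2 = (4 + 13 + 6*169)**2 = (4 + 13 + 1014)**2 = 1031**2 = 1062961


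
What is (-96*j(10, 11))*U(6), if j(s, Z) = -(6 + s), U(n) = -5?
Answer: -7680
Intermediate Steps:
j(s, Z) = -6 - s
(-96*j(10, 11))*U(6) = -96*(-6 - 1*10)*(-5) = -96*(-6 - 10)*(-5) = -96*(-16)*(-5) = 1536*(-5) = -7680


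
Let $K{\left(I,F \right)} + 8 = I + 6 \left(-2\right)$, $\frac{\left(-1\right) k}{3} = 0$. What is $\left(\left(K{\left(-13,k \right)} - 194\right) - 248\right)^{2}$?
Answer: $225625$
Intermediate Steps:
$k = 0$ ($k = \left(-3\right) 0 = 0$)
$K{\left(I,F \right)} = -20 + I$ ($K{\left(I,F \right)} = -8 + \left(I + 6 \left(-2\right)\right) = -8 + \left(I - 12\right) = -8 + \left(-12 + I\right) = -20 + I$)
$\left(\left(K{\left(-13,k \right)} - 194\right) - 248\right)^{2} = \left(\left(\left(-20 - 13\right) - 194\right) - 248\right)^{2} = \left(\left(-33 - 194\right) - 248\right)^{2} = \left(-227 - 248\right)^{2} = \left(-475\right)^{2} = 225625$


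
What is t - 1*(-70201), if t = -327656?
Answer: -257455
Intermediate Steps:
t - 1*(-70201) = -327656 - 1*(-70201) = -327656 + 70201 = -257455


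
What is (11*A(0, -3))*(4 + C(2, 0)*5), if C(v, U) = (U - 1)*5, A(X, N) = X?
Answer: 0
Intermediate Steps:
C(v, U) = -5 + 5*U (C(v, U) = (-1 + U)*5 = -5 + 5*U)
(11*A(0, -3))*(4 + C(2, 0)*5) = (11*0)*(4 + (-5 + 5*0)*5) = 0*(4 + (-5 + 0)*5) = 0*(4 - 5*5) = 0*(4 - 25) = 0*(-21) = 0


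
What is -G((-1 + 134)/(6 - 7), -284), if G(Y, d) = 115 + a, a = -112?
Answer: -3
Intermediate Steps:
G(Y, d) = 3 (G(Y, d) = 115 - 112 = 3)
-G((-1 + 134)/(6 - 7), -284) = -1*3 = -3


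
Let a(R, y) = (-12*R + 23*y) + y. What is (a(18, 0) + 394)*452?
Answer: 80456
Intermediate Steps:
a(R, y) = -12*R + 24*y
(a(18, 0) + 394)*452 = ((-12*18 + 24*0) + 394)*452 = ((-216 + 0) + 394)*452 = (-216 + 394)*452 = 178*452 = 80456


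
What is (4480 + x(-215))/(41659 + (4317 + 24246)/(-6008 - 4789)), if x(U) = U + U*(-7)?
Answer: 2076623/14992122 ≈ 0.13851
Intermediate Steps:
x(U) = -6*U (x(U) = U - 7*U = -6*U)
(4480 + x(-215))/(41659 + (4317 + 24246)/(-6008 - 4789)) = (4480 - 6*(-215))/(41659 + (4317 + 24246)/(-6008 - 4789)) = (4480 + 1290)/(41659 + 28563/(-10797)) = 5770/(41659 + 28563*(-1/10797)) = 5770/(41659 - 9521/3599) = 5770/(149921220/3599) = 5770*(3599/149921220) = 2076623/14992122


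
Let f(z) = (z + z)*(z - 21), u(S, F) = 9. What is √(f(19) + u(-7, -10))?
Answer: I*√67 ≈ 8.1853*I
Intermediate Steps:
f(z) = 2*z*(-21 + z) (f(z) = (2*z)*(-21 + z) = 2*z*(-21 + z))
√(f(19) + u(-7, -10)) = √(2*19*(-21 + 19) + 9) = √(2*19*(-2) + 9) = √(-76 + 9) = √(-67) = I*√67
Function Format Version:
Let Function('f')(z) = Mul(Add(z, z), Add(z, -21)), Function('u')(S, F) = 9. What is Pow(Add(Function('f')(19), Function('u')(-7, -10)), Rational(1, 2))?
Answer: Mul(I, Pow(67, Rational(1, 2))) ≈ Mul(8.1853, I)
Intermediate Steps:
Function('f')(z) = Mul(2, z, Add(-21, z)) (Function('f')(z) = Mul(Mul(2, z), Add(-21, z)) = Mul(2, z, Add(-21, z)))
Pow(Add(Function('f')(19), Function('u')(-7, -10)), Rational(1, 2)) = Pow(Add(Mul(2, 19, Add(-21, 19)), 9), Rational(1, 2)) = Pow(Add(Mul(2, 19, -2), 9), Rational(1, 2)) = Pow(Add(-76, 9), Rational(1, 2)) = Pow(-67, Rational(1, 2)) = Mul(I, Pow(67, Rational(1, 2)))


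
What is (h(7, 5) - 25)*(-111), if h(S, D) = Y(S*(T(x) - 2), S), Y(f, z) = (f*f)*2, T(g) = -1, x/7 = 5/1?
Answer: -95127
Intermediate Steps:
x = 35 (x = 7*(5/1) = 7*(5*1) = 7*5 = 35)
Y(f, z) = 2*f² (Y(f, z) = f²*2 = 2*f²)
h(S, D) = 18*S² (h(S, D) = 2*(S*(-1 - 2))² = 2*(S*(-3))² = 2*(-3*S)² = 2*(9*S²) = 18*S²)
(h(7, 5) - 25)*(-111) = (18*7² - 25)*(-111) = (18*49 - 25)*(-111) = (882 - 25)*(-111) = 857*(-111) = -95127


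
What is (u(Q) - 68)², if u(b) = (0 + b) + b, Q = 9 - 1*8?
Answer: 4356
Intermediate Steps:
Q = 1 (Q = 9 - 8 = 1)
u(b) = 2*b (u(b) = b + b = 2*b)
(u(Q) - 68)² = (2*1 - 68)² = (2 - 68)² = (-66)² = 4356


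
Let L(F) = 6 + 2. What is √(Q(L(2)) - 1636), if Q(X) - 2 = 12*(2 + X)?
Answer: I*√1514 ≈ 38.91*I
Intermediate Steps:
L(F) = 8
Q(X) = 26 + 12*X (Q(X) = 2 + 12*(2 + X) = 2 + (24 + 12*X) = 26 + 12*X)
√(Q(L(2)) - 1636) = √((26 + 12*8) - 1636) = √((26 + 96) - 1636) = √(122 - 1636) = √(-1514) = I*√1514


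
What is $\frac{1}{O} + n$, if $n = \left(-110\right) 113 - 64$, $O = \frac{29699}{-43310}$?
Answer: $- \frac{371102616}{29699} \approx -12495.0$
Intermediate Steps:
$O = - \frac{29699}{43310}$ ($O = 29699 \left(- \frac{1}{43310}\right) = - \frac{29699}{43310} \approx -0.68573$)
$n = -12494$ ($n = -12430 - 64 = -12494$)
$\frac{1}{O} + n = \frac{1}{- \frac{29699}{43310}} - 12494 = - \frac{43310}{29699} - 12494 = - \frac{371102616}{29699}$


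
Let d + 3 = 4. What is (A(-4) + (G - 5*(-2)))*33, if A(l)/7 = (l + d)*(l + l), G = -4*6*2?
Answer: 4290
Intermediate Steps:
G = -48 (G = -24*2 = -48)
d = 1 (d = -3 + 4 = 1)
A(l) = 14*l*(1 + l) (A(l) = 7*((l + 1)*(l + l)) = 7*((1 + l)*(2*l)) = 7*(2*l*(1 + l)) = 14*l*(1 + l))
(A(-4) + (G - 5*(-2)))*33 = (14*(-4)*(1 - 4) + (-48 - 5*(-2)))*33 = (14*(-4)*(-3) + (-48 + 10))*33 = (168 - 38)*33 = 130*33 = 4290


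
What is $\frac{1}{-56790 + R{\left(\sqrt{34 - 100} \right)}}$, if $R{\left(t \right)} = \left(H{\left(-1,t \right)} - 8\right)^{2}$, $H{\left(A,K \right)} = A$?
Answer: $- \frac{1}{56709} \approx -1.7634 \cdot 10^{-5}$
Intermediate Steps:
$R{\left(t \right)} = 81$ ($R{\left(t \right)} = \left(-1 - 8\right)^{2} = \left(-9\right)^{2} = 81$)
$\frac{1}{-56790 + R{\left(\sqrt{34 - 100} \right)}} = \frac{1}{-56790 + 81} = \frac{1}{-56709} = - \frac{1}{56709}$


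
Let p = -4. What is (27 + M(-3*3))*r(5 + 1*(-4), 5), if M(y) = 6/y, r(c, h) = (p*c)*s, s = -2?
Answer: 632/3 ≈ 210.67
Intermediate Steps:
r(c, h) = 8*c (r(c, h) = -4*c*(-2) = 8*c)
(27 + M(-3*3))*r(5 + 1*(-4), 5) = (27 + 6/((-3*3)))*(8*(5 + 1*(-4))) = (27 + 6/(-9))*(8*(5 - 4)) = (27 + 6*(-⅑))*(8*1) = (27 - ⅔)*8 = (79/3)*8 = 632/3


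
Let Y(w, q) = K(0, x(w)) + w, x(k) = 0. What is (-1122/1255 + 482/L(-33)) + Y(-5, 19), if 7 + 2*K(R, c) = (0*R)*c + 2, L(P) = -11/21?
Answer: -25637979/27610 ≈ -928.58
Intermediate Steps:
L(P) = -11/21 (L(P) = -11*1/21 = -11/21)
K(R, c) = -5/2 (K(R, c) = -7/2 + ((0*R)*c + 2)/2 = -7/2 + (0*c + 2)/2 = -7/2 + (0 + 2)/2 = -7/2 + (1/2)*2 = -7/2 + 1 = -5/2)
Y(w, q) = -5/2 + w
(-1122/1255 + 482/L(-33)) + Y(-5, 19) = (-1122/1255 + 482/(-11/21)) + (-5/2 - 5) = (-1122*1/1255 + 482*(-21/11)) - 15/2 = (-1122/1255 - 10122/11) - 15/2 = -12715452/13805 - 15/2 = -25637979/27610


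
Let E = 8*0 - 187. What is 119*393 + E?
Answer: 46580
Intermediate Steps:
E = -187 (E = 0 - 187 = -187)
119*393 + E = 119*393 - 187 = 46767 - 187 = 46580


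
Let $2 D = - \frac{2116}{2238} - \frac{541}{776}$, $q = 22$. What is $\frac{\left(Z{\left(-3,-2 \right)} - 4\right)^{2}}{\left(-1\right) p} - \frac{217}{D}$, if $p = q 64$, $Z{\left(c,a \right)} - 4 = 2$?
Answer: $\frac{132653749805}{502088224} \approx 264.2$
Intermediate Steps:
$Z{\left(c,a \right)} = 6$ ($Z{\left(c,a \right)} = 4 + 2 = 6$)
$D = - \frac{1426387}{1736688}$ ($D = \frac{- \frac{2116}{2238} - \frac{541}{776}}{2} = \frac{\left(-2116\right) \frac{1}{2238} - \frac{541}{776}}{2} = \frac{- \frac{1058}{1119} - \frac{541}{776}}{2} = \frac{1}{2} \left(- \frac{1426387}{868344}\right) = - \frac{1426387}{1736688} \approx -0.82133$)
$p = 1408$ ($p = 22 \cdot 64 = 1408$)
$\frac{\left(Z{\left(-3,-2 \right)} - 4\right)^{2}}{\left(-1\right) p} - \frac{217}{D} = \frac{\left(6 - 4\right)^{2}}{\left(-1\right) 1408} - \frac{217}{- \frac{1426387}{1736688}} = \frac{2^{2}}{-1408} - - \frac{376861296}{1426387} = 4 \left(- \frac{1}{1408}\right) + \frac{376861296}{1426387} = - \frac{1}{352} + \frac{376861296}{1426387} = \frac{132653749805}{502088224}$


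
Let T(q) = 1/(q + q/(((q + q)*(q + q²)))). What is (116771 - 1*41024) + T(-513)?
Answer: 20412683935773/269485055 ≈ 75747.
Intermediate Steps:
T(q) = 1/(q + 1/(2*(q + q²))) (T(q) = 1/(q + q/(((2*q)*(q + q²)))) = 1/(q + q/((2*q*(q + q²)))) = 1/(q + q*(1/(2*q*(q + q²)))) = 1/(q + 1/(2*(q + q²))))
(116771 - 1*41024) + T(-513) = (116771 - 1*41024) + 2*(-513)*(1 - 513)/(1 + 2*(-513)² + 2*(-513)³) = (116771 - 41024) + 2*(-513)*(-512)/(1 + 2*263169 + 2*(-135005697)) = 75747 + 2*(-513)*(-512)/(1 + 526338 - 270011394) = 75747 + 2*(-513)*(-512)/(-269485055) = 75747 + 2*(-513)*(-1/269485055)*(-512) = 75747 - 525312/269485055 = 20412683935773/269485055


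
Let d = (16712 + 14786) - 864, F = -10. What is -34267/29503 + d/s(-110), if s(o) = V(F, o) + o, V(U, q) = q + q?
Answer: -457551506/4867995 ≈ -93.992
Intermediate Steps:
V(U, q) = 2*q
s(o) = 3*o (s(o) = 2*o + o = 3*o)
d = 30634 (d = 31498 - 864 = 30634)
-34267/29503 + d/s(-110) = -34267/29503 + 30634/((3*(-110))) = -34267*1/29503 + 30634/(-330) = -34267/29503 + 30634*(-1/330) = -34267/29503 - 15317/165 = -457551506/4867995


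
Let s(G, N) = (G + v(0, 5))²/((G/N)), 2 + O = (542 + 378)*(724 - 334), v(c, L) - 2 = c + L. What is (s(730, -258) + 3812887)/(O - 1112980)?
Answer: -660817477/137638215 ≈ -4.8011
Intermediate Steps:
v(c, L) = 2 + L + c (v(c, L) = 2 + (c + L) = 2 + (L + c) = 2 + L + c)
O = 358798 (O = -2 + (542 + 378)*(724 - 334) = -2 + 920*390 = -2 + 358800 = 358798)
s(G, N) = N*(7 + G)²/G (s(G, N) = (G + (2 + 5 + 0))²/((G/N)) = (G + 7)²*(N/G) = (7 + G)²*(N/G) = N*(7 + G)²/G)
(s(730, -258) + 3812887)/(O - 1112980) = (-258*(7 + 730)²/730 + 3812887)/(358798 - 1112980) = (-258*1/730*737² + 3812887)/(-754182) = (-258*1/730*543169 + 3812887)*(-1/754182) = (-70068801/365 + 3812887)*(-1/754182) = (1321634954/365)*(-1/754182) = -660817477/137638215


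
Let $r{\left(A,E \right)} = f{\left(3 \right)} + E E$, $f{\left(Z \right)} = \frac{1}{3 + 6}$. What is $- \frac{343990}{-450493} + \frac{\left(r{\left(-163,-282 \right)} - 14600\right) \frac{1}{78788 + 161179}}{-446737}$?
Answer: $\frac{331887906831074609}{434644313484831723} \approx 0.76359$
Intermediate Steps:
$f{\left(Z \right)} = \frac{1}{9}$
$r{\left(A,E \right)} = \frac{1}{9} + E^{2}$ ($r{\left(A,E \right)} = \frac{1}{9} + E E = \frac{1}{9} + E^{2}$)
$- \frac{343990}{-450493} + \frac{\left(r{\left(-163,-282 \right)} - 14600\right) \frac{1}{78788 + 161179}}{-446737} = - \frac{343990}{-450493} + \frac{\left(\left(\frac{1}{9} + \left(-282\right)^{2}\right) - 14600\right) \frac{1}{78788 + 161179}}{-446737} = \left(-343990\right) \left(- \frac{1}{450493}\right) + \frac{\left(\frac{1}{9} + 79524\right) - 14600}{239967} \left(- \frac{1}{446737}\right) = \frac{343990}{450493} + \left(\frac{715717}{9} - 14600\right) \frac{1}{239967} \left(- \frac{1}{446737}\right) = \frac{343990}{450493} + \frac{584317}{9} \cdot \frac{1}{239967} \left(- \frac{1}{446737}\right) = \frac{343990}{450493} + \frac{584317}{2159703} \left(- \frac{1}{446737}\right) = \frac{343990}{450493} - \frac{584317}{964819239111} = \frac{331887906831074609}{434644313484831723}$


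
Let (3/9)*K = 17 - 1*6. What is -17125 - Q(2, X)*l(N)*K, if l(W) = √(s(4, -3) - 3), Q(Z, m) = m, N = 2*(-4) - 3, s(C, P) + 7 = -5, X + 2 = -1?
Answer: -17125 + 99*I*√15 ≈ -17125.0 + 383.43*I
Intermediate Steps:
X = -3 (X = -2 - 1 = -3)
s(C, P) = -12 (s(C, P) = -7 - 5 = -12)
K = 33 (K = 3*(17 - 1*6) = 3*(17 - 6) = 3*11 = 33)
N = -11 (N = -8 - 3 = -11)
l(W) = I*√15 (l(W) = √(-12 - 3) = √(-15) = I*√15)
-17125 - Q(2, X)*l(N)*K = -17125 - (-3*I*√15)*33 = -17125 - (-99)*I*√15 = -17125 + 99*I*√15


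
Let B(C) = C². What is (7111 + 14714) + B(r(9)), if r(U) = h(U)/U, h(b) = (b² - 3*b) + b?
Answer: 21874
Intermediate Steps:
h(b) = b² - 2*b
r(U) = -2 + U (r(U) = (U*(-2 + U))/U = -2 + U)
(7111 + 14714) + B(r(9)) = (7111 + 14714) + (-2 + 9)² = 21825 + 7² = 21825 + 49 = 21874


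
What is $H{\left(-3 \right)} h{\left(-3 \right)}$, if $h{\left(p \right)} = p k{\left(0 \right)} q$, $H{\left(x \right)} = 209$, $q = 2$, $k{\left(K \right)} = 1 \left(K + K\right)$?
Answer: $0$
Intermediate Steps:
$k{\left(K \right)} = 2 K$ ($k{\left(K \right)} = 1 \cdot 2 K = 2 K$)
$h{\left(p \right)} = 0$ ($h{\left(p \right)} = p 2 \cdot 0 \cdot 2 = p 0 \cdot 2 = 0 \cdot 2 = 0$)
$H{\left(-3 \right)} h{\left(-3 \right)} = 209 \cdot 0 = 0$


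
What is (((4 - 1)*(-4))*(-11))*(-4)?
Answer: -528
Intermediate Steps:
(((4 - 1)*(-4))*(-11))*(-4) = ((3*(-4))*(-11))*(-4) = -12*(-11)*(-4) = 132*(-4) = -528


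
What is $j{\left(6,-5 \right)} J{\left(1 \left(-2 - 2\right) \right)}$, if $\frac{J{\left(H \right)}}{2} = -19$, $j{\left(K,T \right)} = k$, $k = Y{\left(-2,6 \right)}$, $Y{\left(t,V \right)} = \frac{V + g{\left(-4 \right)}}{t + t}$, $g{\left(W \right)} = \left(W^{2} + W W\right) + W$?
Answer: $323$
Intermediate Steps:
$g{\left(W \right)} = W + 2 W^{2}$ ($g{\left(W \right)} = \left(W^{2} + W^{2}\right) + W = 2 W^{2} + W = W + 2 W^{2}$)
$Y{\left(t,V \right)} = \frac{28 + V}{2 t}$ ($Y{\left(t,V \right)} = \frac{V - 4 \left(1 + 2 \left(-4\right)\right)}{t + t} = \frac{V - 4 \left(1 - 8\right)}{2 t} = \left(V - -28\right) \frac{1}{2 t} = \left(V + 28\right) \frac{1}{2 t} = \left(28 + V\right) \frac{1}{2 t} = \frac{28 + V}{2 t}$)
$k = - \frac{17}{2}$ ($k = \frac{28 + 6}{2 \left(-2\right)} = \frac{1}{2} \left(- \frac{1}{2}\right) 34 = - \frac{17}{2} \approx -8.5$)
$j{\left(K,T \right)} = - \frac{17}{2}$
$J{\left(H \right)} = -38$ ($J{\left(H \right)} = 2 \left(-19\right) = -38$)
$j{\left(6,-5 \right)} J{\left(1 \left(-2 - 2\right) \right)} = \left(- \frac{17}{2}\right) \left(-38\right) = 323$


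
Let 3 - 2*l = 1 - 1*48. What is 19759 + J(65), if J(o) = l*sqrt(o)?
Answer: 19759 + 25*sqrt(65) ≈ 19961.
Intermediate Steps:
l = 25 (l = 3/2 - (1 - 1*48)/2 = 3/2 - (1 - 48)/2 = 3/2 - 1/2*(-47) = 3/2 + 47/2 = 25)
J(o) = 25*sqrt(o)
19759 + J(65) = 19759 + 25*sqrt(65)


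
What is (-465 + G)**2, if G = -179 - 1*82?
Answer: 527076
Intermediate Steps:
G = -261 (G = -179 - 82 = -261)
(-465 + G)**2 = (-465 - 261)**2 = (-726)**2 = 527076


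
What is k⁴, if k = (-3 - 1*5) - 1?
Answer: 6561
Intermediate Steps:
k = -9 (k = (-3 - 5) - 1 = -8 - 1 = -9)
k⁴ = (-9)⁴ = 6561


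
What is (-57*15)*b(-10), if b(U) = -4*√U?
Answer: 3420*I*√10 ≈ 10815.0*I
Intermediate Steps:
(-57*15)*b(-10) = (-57*15)*(-4*I*√10) = -(-3420)*I*√10 = 3420*I*√10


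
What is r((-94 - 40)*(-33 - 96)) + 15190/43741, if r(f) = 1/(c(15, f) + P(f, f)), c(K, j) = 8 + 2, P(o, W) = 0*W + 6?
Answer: 9251/22576 ≈ 0.40977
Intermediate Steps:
P(o, W) = 6 (P(o, W) = 0 + 6 = 6)
c(K, j) = 10
r(f) = 1/16 (r(f) = 1/(10 + 6) = 1/16)
r((-94 - 40)*(-33 - 96)) + 15190/43741 = 1/16 + 15190/43741 = 1/16 + 15190*(1/43741) = 1/16 + 490/1411 = 9251/22576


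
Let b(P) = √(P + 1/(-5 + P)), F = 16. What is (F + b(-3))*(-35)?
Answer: -560 - 175*I*√2/4 ≈ -560.0 - 61.872*I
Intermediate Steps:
(F + b(-3))*(-35) = (16 + √((1 - 3*(-5 - 3))/(-5 - 3)))*(-35) = (16 + √((1 - 3*(-8))/(-8)))*(-35) = (16 + √(-(1 + 24)/8))*(-35) = (16 + √(-⅛*25))*(-35) = (16 + √(-25/8))*(-35) = (16 + 5*I*√2/4)*(-35) = -560 - 175*I*√2/4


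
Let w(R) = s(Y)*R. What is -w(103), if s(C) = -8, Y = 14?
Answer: 824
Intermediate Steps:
w(R) = -8*R
-w(103) = -(-8)*103 = -1*(-824) = 824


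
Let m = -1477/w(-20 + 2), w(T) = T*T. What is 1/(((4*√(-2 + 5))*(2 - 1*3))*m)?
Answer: 27*√3/1477 ≈ 0.031662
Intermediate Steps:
w(T) = T²
m = -1477/324 (m = -1477/(-20 + 2)² = -1477/((-18)²) = -1477/324 ≈ -4.5586)
1/(((4*√(-2 + 5))*(2 - 1*3))*m) = 1/(((4*√(-2 + 5))*(2 - 1*3))*(-1477/324)) = 1/(((4*√3)*(2 - 3))*(-1477/324)) = 1/(((4*√3)*(-1))*(-1477/324)) = 1/(-4*√3*(-1477/324)) = 1/(1477*√3/81) = 27*√3/1477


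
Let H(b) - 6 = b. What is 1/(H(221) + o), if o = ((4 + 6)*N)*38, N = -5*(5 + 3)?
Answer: -1/14973 ≈ -6.6787e-5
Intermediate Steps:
H(b) = 6 + b
N = -40 (N = -5*8 = -40)
o = -15200 (o = ((4 + 6)*(-40))*38 = (10*(-40))*38 = -400*38 = -15200)
1/(H(221) + o) = 1/((6 + 221) - 15200) = 1/(227 - 15200) = 1/(-14973) = -1/14973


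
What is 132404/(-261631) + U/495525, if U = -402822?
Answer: -57000071594/43214900425 ≈ -1.3190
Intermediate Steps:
132404/(-261631) + U/495525 = 132404/(-261631) - 402822/495525 = 132404*(-1/261631) - 402822*1/495525 = -132404/261631 - 134274/165175 = -57000071594/43214900425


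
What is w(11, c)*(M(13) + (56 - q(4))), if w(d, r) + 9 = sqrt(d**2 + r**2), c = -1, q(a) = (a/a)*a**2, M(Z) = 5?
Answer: -405 + 45*sqrt(122) ≈ 92.041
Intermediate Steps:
q(a) = a**2 (q(a) = 1*a**2 = a**2)
w(d, r) = -9 + sqrt(d**2 + r**2)
w(11, c)*(M(13) + (56 - q(4))) = (-9 + sqrt(11**2 + (-1)**2))*(5 + (56 - 1*4**2)) = (-9 + sqrt(121 + 1))*(5 + (56 - 1*16)) = (-9 + sqrt(122))*(5 + (56 - 16)) = (-9 + sqrt(122))*(5 + 40) = (-9 + sqrt(122))*45 = -405 + 45*sqrt(122)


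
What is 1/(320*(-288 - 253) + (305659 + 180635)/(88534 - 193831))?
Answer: -35099/6076500978 ≈ -5.7762e-6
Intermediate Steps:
1/(320*(-288 - 253) + (305659 + 180635)/(88534 - 193831)) = 1/(320*(-541) + 486294/(-105297)) = 1/(-173120 + 486294*(-1/105297)) = 1/(-173120 - 162098/35099) = 1/(-6076500978/35099) = -35099/6076500978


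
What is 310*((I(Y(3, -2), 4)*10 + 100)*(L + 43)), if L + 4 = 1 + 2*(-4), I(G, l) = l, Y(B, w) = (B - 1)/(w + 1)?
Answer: 1388800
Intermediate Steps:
Y(B, w) = (-1 + B)/(1 + w)
L = -11 (L = -4 + (1 + 2*(-4)) = -4 + (1 - 8) = -4 - 7 = -11)
310*((I(Y(3, -2), 4)*10 + 100)*(L + 43)) = 310*((4*10 + 100)*(-11 + 43)) = 310*((40 + 100)*32) = 310*(140*32) = 310*4480 = 1388800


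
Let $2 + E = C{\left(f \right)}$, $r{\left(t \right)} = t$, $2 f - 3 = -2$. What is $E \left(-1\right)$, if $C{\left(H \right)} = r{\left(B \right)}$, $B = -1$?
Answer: $3$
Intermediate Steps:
$f = \frac{1}{2}$ ($f = \frac{3}{2} + \frac{1}{2} \left(-2\right) = \frac{3}{2} - 1 = \frac{1}{2} \approx 0.5$)
$C{\left(H \right)} = -1$
$E = -3$ ($E = -2 - 1 = -3$)
$E \left(-1\right) = \left(-3\right) \left(-1\right) = 3$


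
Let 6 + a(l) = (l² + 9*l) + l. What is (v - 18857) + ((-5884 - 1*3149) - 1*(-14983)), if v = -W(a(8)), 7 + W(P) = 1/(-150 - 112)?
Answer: -3379799/262 ≈ -12900.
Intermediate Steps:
a(l) = -6 + l² + 10*l (a(l) = -6 + ((l² + 9*l) + l) = -6 + (l² + 10*l) = -6 + l² + 10*l)
W(P) = -1835/262 (W(P) = -7 + 1/(-150 - 112) = -7 + 1/(-262) = -7 - 1/262 = -1835/262)
v = 1835/262 (v = -1*(-1835/262) = 1835/262 ≈ 7.0038)
(v - 18857) + ((-5884 - 1*3149) - 1*(-14983)) = (1835/262 - 18857) + ((-5884 - 1*3149) - 1*(-14983)) = -4938699/262 + ((-5884 - 3149) + 14983) = -4938699/262 + (-9033 + 14983) = -4938699/262 + 5950 = -3379799/262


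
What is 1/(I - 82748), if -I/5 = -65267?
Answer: 1/243587 ≈ 4.1053e-6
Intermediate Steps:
I = 326335 (I = -5*(-65267) = 326335)
1/(I - 82748) = 1/(326335 - 82748) = 1/243587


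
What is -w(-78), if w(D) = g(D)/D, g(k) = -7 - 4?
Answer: -11/78 ≈ -0.14103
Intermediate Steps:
g(k) = -11
w(D) = -11/D
-w(-78) = -(-11)/(-78) = -(-11)*(-1)/78 = -1*11/78 = -11/78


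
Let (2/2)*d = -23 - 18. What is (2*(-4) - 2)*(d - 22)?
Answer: 630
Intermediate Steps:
d = -41 (d = -23 - 18 = -41)
(2*(-4) - 2)*(d - 22) = (2*(-4) - 2)*(-41 - 22) = (-8 - 2)*(-63) = -10*(-63) = 630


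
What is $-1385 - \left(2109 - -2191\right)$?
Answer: $-5685$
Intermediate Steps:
$-1385 - \left(2109 - -2191\right) = -1385 - \left(2109 + 2191\right) = -1385 - 4300 = -5685$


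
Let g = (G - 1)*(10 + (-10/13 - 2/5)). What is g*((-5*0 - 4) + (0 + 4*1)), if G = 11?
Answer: 0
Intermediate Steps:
g = 1148/13 (g = (11 - 1)*(10 + (-10/13 - 2/5)) = 10*(10 + (-10*1/13 - 2*1/5)) = 10*(10 + (-10/13 - 2/5)) = 10*(10 - 76/65) = 10*(574/65) = 1148/13 ≈ 88.308)
g*((-5*0 - 4) + (0 + 4*1)) = 1148*((-5*0 - 4) + (0 + 4*1))/13 = 1148*((0 - 4) + (0 + 4))/13 = 1148*(-4 + 4)/13 = (1148/13)*0 = 0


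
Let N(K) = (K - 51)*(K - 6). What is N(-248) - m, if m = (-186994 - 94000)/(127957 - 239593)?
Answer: 605573333/7974 ≈ 75944.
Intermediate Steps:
N(K) = (-51 + K)*(-6 + K)
m = 20071/7974 (m = -280994/(-111636) = -280994*(-1/111636) = 20071/7974 ≈ 2.5171)
N(-248) - m = (306 + (-248)² - 57*(-248)) - 1*20071/7974 = (306 + 61504 + 14136) - 20071/7974 = 75946 - 20071/7974 = 605573333/7974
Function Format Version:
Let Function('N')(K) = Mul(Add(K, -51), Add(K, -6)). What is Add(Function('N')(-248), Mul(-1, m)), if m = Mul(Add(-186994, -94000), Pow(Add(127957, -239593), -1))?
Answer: Rational(605573333, 7974) ≈ 75944.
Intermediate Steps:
Function('N')(K) = Mul(Add(-51, K), Add(-6, K))
m = Rational(20071, 7974) (m = Mul(-280994, Pow(-111636, -1)) = Mul(-280994, Rational(-1, 111636)) = Rational(20071, 7974) ≈ 2.5171)
Add(Function('N')(-248), Mul(-1, m)) = Add(Add(306, Pow(-248, 2), Mul(-57, -248)), Mul(-1, Rational(20071, 7974))) = Add(Add(306, 61504, 14136), Rational(-20071, 7974)) = Add(75946, Rational(-20071, 7974)) = Rational(605573333, 7974)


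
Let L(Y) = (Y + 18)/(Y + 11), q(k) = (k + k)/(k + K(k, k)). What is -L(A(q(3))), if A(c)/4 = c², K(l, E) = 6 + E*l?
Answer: -166/103 ≈ -1.6117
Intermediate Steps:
q(k) = 2*k/(6 + k + k²) (q(k) = (k + k)/(k + (6 + k*k)) = (2*k)/(k + (6 + k²)) = (2*k)/(6 + k + k²) = 2*k/(6 + k + k²))
A(c) = 4*c²
L(Y) = (18 + Y)/(11 + Y)
-L(A(q(3))) = -(18 + 4*(2*3/(6 + 3 + 3²))²)/(11 + 4*(2*3/(6 + 3 + 3²))²) = -(18 + 4*(2*3/(6 + 3 + 9))²)/(11 + 4*(2*3/(6 + 3 + 9))²) = -(18 + 4*(2*3/18)²)/(11 + 4*(2*3/18)²) = -(18 + 4*(2*3*(1/18))²)/(11 + 4*(2*3*(1/18))²) = -(18 + 4*(⅓)²)/(11 + 4*(⅓)²) = -(18 + 4*(⅑))/(11 + 4*(⅑)) = -(18 + 4/9)/(11 + 4/9) = -166/(103/9*9) = -9*166/(103*9) = -1*166/103 = -166/103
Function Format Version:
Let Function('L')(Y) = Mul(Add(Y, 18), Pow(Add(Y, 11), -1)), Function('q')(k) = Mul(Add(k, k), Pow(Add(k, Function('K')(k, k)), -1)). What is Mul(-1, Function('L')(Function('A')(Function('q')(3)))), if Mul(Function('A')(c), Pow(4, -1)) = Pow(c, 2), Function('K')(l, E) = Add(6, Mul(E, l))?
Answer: Rational(-166, 103) ≈ -1.6117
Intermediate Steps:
Function('q')(k) = Mul(2, k, Pow(Add(6, k, Pow(k, 2)), -1)) (Function('q')(k) = Mul(Add(k, k), Pow(Add(k, Add(6, Mul(k, k))), -1)) = Mul(Mul(2, k), Pow(Add(k, Add(6, Pow(k, 2))), -1)) = Mul(Mul(2, k), Pow(Add(6, k, Pow(k, 2)), -1)) = Mul(2, k, Pow(Add(6, k, Pow(k, 2)), -1)))
Function('A')(c) = Mul(4, Pow(c, 2))
Function('L')(Y) = Mul(Pow(Add(11, Y), -1), Add(18, Y)) (Function('L')(Y) = Mul(Add(18, Y), Pow(Add(11, Y), -1)) = Mul(Pow(Add(11, Y), -1), Add(18, Y)))
Mul(-1, Function('L')(Function('A')(Function('q')(3)))) = Mul(-1, Mul(Pow(Add(11, Mul(4, Pow(Mul(2, 3, Pow(Add(6, 3, Pow(3, 2)), -1)), 2))), -1), Add(18, Mul(4, Pow(Mul(2, 3, Pow(Add(6, 3, Pow(3, 2)), -1)), 2))))) = Mul(-1, Mul(Pow(Add(11, Mul(4, Pow(Mul(2, 3, Pow(Add(6, 3, 9), -1)), 2))), -1), Add(18, Mul(4, Pow(Mul(2, 3, Pow(Add(6, 3, 9), -1)), 2))))) = Mul(-1, Mul(Pow(Add(11, Mul(4, Pow(Mul(2, 3, Pow(18, -1)), 2))), -1), Add(18, Mul(4, Pow(Mul(2, 3, Pow(18, -1)), 2))))) = Mul(-1, Mul(Pow(Add(11, Mul(4, Pow(Mul(2, 3, Rational(1, 18)), 2))), -1), Add(18, Mul(4, Pow(Mul(2, 3, Rational(1, 18)), 2))))) = Mul(-1, Mul(Pow(Add(11, Mul(4, Pow(Rational(1, 3), 2))), -1), Add(18, Mul(4, Pow(Rational(1, 3), 2))))) = Mul(-1, Mul(Pow(Add(11, Mul(4, Rational(1, 9))), -1), Add(18, Mul(4, Rational(1, 9))))) = Mul(-1, Mul(Pow(Add(11, Rational(4, 9)), -1), Add(18, Rational(4, 9)))) = Mul(-1, Mul(Pow(Rational(103, 9), -1), Rational(166, 9))) = Mul(-1, Mul(Rational(9, 103), Rational(166, 9))) = Mul(-1, Rational(166, 103)) = Rational(-166, 103)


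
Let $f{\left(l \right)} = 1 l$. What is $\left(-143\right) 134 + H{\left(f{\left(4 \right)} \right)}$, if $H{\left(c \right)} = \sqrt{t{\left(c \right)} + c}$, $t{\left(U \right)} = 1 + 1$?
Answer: $-19162 + \sqrt{6} \approx -19160.0$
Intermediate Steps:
$t{\left(U \right)} = 2$
$f{\left(l \right)} = l$
$H{\left(c \right)} = \sqrt{2 + c}$
$\left(-143\right) 134 + H{\left(f{\left(4 \right)} \right)} = \left(-143\right) 134 + \sqrt{2 + 4} = -19162 + \sqrt{6}$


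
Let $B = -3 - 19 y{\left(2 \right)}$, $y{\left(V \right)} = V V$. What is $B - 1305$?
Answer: $-1384$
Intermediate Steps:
$y{\left(V \right)} = V^{2}$
$B = -79$ ($B = -3 - 19 \cdot 2^{2} = -3 - 76 = -79$)
$B - 1305 = -79 - 1305 = -1384$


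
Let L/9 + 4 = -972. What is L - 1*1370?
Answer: -10154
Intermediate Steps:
L = -8784 (L = -36 + 9*(-972) = -36 - 8748 = -8784)
L - 1*1370 = -8784 - 1*1370 = -8784 - 1370 = -10154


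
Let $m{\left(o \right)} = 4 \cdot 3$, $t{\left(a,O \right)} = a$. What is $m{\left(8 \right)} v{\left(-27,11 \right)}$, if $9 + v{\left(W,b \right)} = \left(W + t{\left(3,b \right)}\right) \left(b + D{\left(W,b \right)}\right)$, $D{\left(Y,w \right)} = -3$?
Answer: $-2412$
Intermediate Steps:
$m{\left(o \right)} = 12$
$v{\left(W,b \right)} = -9 + \left(-3 + b\right) \left(3 + W\right)$ ($v{\left(W,b \right)} = -9 + \left(W + 3\right) \left(b - 3\right) = -9 + \left(3 + W\right) \left(-3 + b\right) = -9 + \left(-3 + b\right) \left(3 + W\right)$)
$m{\left(8 \right)} v{\left(-27,11 \right)} = 12 \left(-18 - -81 + 3 \cdot 11 - 297\right) = 12 \left(-18 + 81 + 33 - 297\right) = 12 \left(-201\right) = -2412$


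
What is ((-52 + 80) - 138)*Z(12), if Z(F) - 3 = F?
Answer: -1650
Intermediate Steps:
Z(F) = 3 + F
((-52 + 80) - 138)*Z(12) = ((-52 + 80) - 138)*(3 + 12) = (28 - 138)*15 = -110*15 = -1650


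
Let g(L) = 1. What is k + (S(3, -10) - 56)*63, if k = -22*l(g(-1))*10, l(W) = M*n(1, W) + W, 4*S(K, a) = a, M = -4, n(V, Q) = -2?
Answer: -11331/2 ≈ -5665.5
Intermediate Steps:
S(K, a) = a/4
l(W) = 8 + W (l(W) = -4*(-2) + W = 8 + W)
k = -1980 (k = -22*(8 + 1)*10 = -22*9*10 = -198*10 = -1980)
k + (S(3, -10) - 56)*63 = -1980 + ((¼)*(-10) - 56)*63 = -1980 + (-5/2 - 56)*63 = -1980 - 117/2*63 = -1980 - 7371/2 = -11331/2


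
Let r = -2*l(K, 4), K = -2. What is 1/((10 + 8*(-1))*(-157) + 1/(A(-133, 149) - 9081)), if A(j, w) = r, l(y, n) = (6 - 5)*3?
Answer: -9087/2853319 ≈ -0.0031847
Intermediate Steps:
l(y, n) = 3 (l(y, n) = 1*3 = 3)
r = -6 (r = -2*3 = -6)
A(j, w) = -6
1/((10 + 8*(-1))*(-157) + 1/(A(-133, 149) - 9081)) = 1/((10 + 8*(-1))*(-157) + 1/(-6 - 9081)) = 1/((10 - 8)*(-157) + 1/(-9087)) = 1/(2*(-157) - 1/9087) = 1/(-314 - 1/9087) = 1/(-2853319/9087) = -9087/2853319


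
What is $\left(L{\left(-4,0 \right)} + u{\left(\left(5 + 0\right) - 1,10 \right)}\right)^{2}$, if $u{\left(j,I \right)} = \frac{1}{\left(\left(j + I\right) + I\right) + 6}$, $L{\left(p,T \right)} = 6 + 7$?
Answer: $\frac{152881}{900} \approx 169.87$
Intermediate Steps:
$L{\left(p,T \right)} = 13$
$u{\left(j,I \right)} = \frac{1}{6 + j + 2 I}$ ($u{\left(j,I \right)} = \frac{1}{\left(\left(I + j\right) + I\right) + 6} = \frac{1}{\left(j + 2 I\right) + 6} = \frac{1}{6 + j + 2 I}$)
$\left(L{\left(-4,0 \right)} + u{\left(\left(5 + 0\right) - 1,10 \right)}\right)^{2} = \left(13 + \frac{1}{6 + \left(\left(5 + 0\right) - 1\right) + 2 \cdot 10}\right)^{2} = \left(13 + \frac{1}{6 + \left(5 - 1\right) + 20}\right)^{2} = \left(13 + \frac{1}{6 + 4 + 20}\right)^{2} = \left(13 + \frac{1}{30}\right)^{2} = \left(\frac{391}{30}\right)^{2} = \frac{152881}{900}$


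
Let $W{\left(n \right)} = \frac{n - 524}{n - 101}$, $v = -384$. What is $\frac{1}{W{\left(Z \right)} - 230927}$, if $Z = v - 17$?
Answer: $- \frac{502}{115924429} \approx -4.3304 \cdot 10^{-6}$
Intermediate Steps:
$Z = -401$ ($Z = -384 - 17 = -401$)
$W{\left(n \right)} = \frac{-524 + n}{-101 + n}$
$\frac{1}{W{\left(Z \right)} - 230927} = \frac{1}{\frac{-524 - 401}{-101 - 401} - 230927} = \frac{1}{\frac{1}{-502} \left(-925\right) - 230927} = \frac{1}{\left(- \frac{1}{502}\right) \left(-925\right) - 230927} = \frac{1}{\frac{925}{502} - 230927} = \frac{1}{- \frac{115924429}{502}} = - \frac{502}{115924429}$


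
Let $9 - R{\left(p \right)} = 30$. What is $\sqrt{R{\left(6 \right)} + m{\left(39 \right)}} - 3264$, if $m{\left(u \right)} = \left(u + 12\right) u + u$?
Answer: $-3264 + 3 \sqrt{223} \approx -3219.2$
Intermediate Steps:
$R{\left(p \right)} = -21$ ($R{\left(p \right)} = 9 - 30 = -21$)
$m{\left(u \right)} = u + u \left(12 + u\right)$ ($m{\left(u \right)} = \left(12 + u\right) u + u = u \left(12 + u\right) + u = u + u \left(12 + u\right)$)
$\sqrt{R{\left(6 \right)} + m{\left(39 \right)}} - 3264 = \sqrt{-21 + 39 \left(13 + 39\right)} - 3264 = \sqrt{-21 + 39 \cdot 52} - 3264 = \sqrt{-21 + 2028} - 3264 = \sqrt{2007} - 3264 = 3 \sqrt{223} - 3264 = -3264 + 3 \sqrt{223}$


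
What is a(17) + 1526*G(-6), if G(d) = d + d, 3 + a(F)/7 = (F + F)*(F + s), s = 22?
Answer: -9051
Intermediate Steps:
a(F) = -21 + 14*F*(22 + F) (a(F) = -21 + 7*((F + F)*(F + 22)) = -21 + 7*((2*F)*(22 + F)) = -21 + 7*(2*F*(22 + F)) = -21 + 14*F*(22 + F))
G(d) = 2*d
a(17) + 1526*G(-6) = (-21 + 14*17² + 308*17) + 1526*(2*(-6)) = (-21 + 14*289 + 5236) + 1526*(-12) = (-21 + 4046 + 5236) - 18312 = 9261 - 18312 = -9051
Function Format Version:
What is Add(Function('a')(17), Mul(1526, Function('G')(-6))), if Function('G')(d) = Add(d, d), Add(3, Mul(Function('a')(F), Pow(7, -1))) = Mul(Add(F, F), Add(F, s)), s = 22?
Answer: -9051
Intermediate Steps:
Function('a')(F) = Add(-21, Mul(14, F, Add(22, F))) (Function('a')(F) = Add(-21, Mul(7, Mul(Add(F, F), Add(F, 22)))) = Add(-21, Mul(7, Mul(Mul(2, F), Add(22, F)))) = Add(-21, Mul(7, Mul(2, F, Add(22, F)))) = Add(-21, Mul(14, F, Add(22, F))))
Function('G')(d) = Mul(2, d)
Add(Function('a')(17), Mul(1526, Function('G')(-6))) = Add(Add(-21, Mul(14, Pow(17, 2)), Mul(308, 17)), Mul(1526, Mul(2, -6))) = Add(Add(-21, Mul(14, 289), 5236), Mul(1526, -12)) = Add(Add(-21, 4046, 5236), -18312) = Add(9261, -18312) = -9051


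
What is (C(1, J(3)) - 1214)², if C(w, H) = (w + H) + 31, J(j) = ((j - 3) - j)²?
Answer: 1375929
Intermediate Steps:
J(j) = 9 (J(j) = ((-3 + j) - j)² = (-3)² = 9)
C(w, H) = 31 + H + w (C(w, H) = (H + w) + 31 = 31 + H + w)
(C(1, J(3)) - 1214)² = ((31 + 9 + 1) - 1214)² = (41 - 1214)² = (-1173)² = 1375929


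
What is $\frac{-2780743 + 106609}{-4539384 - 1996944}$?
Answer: $\frac{445689}{1089388} \approx 0.40912$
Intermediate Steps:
$\frac{-2780743 + 106609}{-4539384 - 1996944} = - \frac{2674134}{-6536328} = \left(-2674134\right) \left(- \frac{1}{6536328}\right) = \frac{445689}{1089388}$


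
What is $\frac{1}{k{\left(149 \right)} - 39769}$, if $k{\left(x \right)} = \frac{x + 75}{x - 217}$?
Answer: $- \frac{17}{676129} \approx -2.5143 \cdot 10^{-5}$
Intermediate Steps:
$k{\left(x \right)} = \frac{75 + x}{-217 + x}$
$\frac{1}{k{\left(149 \right)} - 39769} = \frac{1}{\frac{75 + 149}{-217 + 149} - 39769} = \frac{1}{\frac{1}{-68} \cdot 224 - 39769} = \frac{1}{\left(- \frac{1}{68}\right) 224 - 39769} = \frac{1}{- \frac{56}{17} - 39769} = \frac{1}{- \frac{676129}{17}} = - \frac{17}{676129}$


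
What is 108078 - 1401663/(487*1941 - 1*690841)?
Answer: 27496451565/254426 ≈ 1.0807e+5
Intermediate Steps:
108078 - 1401663/(487*1941 - 1*690841) = 108078 - 1401663/(945267 - 690841) = 108078 - 1401663/254426 = 27496451565/254426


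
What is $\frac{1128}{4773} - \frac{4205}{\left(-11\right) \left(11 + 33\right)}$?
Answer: $\frac{6872139}{770044} \approx 8.9243$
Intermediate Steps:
$\frac{1128}{4773} - \frac{4205}{\left(-11\right) \left(11 + 33\right)} = 1128 \cdot \frac{1}{4773} - \frac{4205}{\left(-11\right) 44} = \frac{376}{1591} - \frac{4205}{-484} = \frac{376}{1591} - - \frac{4205}{484} = \frac{376}{1591} + \frac{4205}{484} = \frac{6872139}{770044}$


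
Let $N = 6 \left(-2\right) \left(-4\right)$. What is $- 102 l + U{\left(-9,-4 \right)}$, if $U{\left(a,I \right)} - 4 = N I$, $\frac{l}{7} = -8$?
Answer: $5524$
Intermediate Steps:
$N = 48$ ($N = \left(-12\right) \left(-4\right) = 48$)
$l = -56$ ($l = 7 \left(-8\right) = -56$)
$U{\left(a,I \right)} = 4 + 48 I$
$- 102 l + U{\left(-9,-4 \right)} = \left(-102\right) \left(-56\right) + \left(4 + 48 \left(-4\right)\right) = 5712 + \left(4 - 192\right) = 5712 - 188 = 5524$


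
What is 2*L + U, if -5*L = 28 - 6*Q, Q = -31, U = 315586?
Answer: 1577502/5 ≈ 3.1550e+5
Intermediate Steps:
L = -214/5 (L = -(28 - 6*(-31))/5 = -(28 + 186)/5 = -⅕*214 = -214/5 ≈ -42.800)
2*L + U = 2*(-214/5) + 315586 = -428/5 + 315586 = 1577502/5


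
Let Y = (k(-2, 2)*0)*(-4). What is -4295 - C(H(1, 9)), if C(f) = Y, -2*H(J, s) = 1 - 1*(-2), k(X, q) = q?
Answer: -4295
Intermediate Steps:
H(J, s) = -3/2 (H(J, s) = -(1 - 1*(-2))/2 = -(1 + 2)/2 = -1/2*3 = -3/2)
Y = 0 (Y = (2*0)*(-4) = 0*(-4) = 0)
C(f) = 0
-4295 - C(H(1, 9)) = -4295 - 1*0 = -4295 + 0 = -4295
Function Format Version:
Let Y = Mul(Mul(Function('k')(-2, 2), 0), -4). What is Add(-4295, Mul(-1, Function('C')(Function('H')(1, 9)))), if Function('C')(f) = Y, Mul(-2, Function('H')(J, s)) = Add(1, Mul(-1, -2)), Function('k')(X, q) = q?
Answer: -4295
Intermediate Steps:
Function('H')(J, s) = Rational(-3, 2) (Function('H')(J, s) = Mul(Rational(-1, 2), Add(1, Mul(-1, -2))) = Mul(Rational(-1, 2), Add(1, 2)) = Mul(Rational(-1, 2), 3) = Rational(-3, 2))
Y = 0 (Y = Mul(Mul(2, 0), -4) = Mul(0, -4) = 0)
Function('C')(f) = 0
Add(-4295, Mul(-1, Function('C')(Function('H')(1, 9)))) = Add(-4295, Mul(-1, 0)) = Add(-4295, 0) = -4295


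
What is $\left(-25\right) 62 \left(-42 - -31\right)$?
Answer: $17050$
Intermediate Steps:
$\left(-25\right) 62 \left(-42 - -31\right) = - 1550 \left(-42 + 31\right) = \left(-1550\right) \left(-11\right) = 17050$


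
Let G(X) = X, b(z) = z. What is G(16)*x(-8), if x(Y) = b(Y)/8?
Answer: -16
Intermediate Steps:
x(Y) = Y/8
G(16)*x(-8) = 16*((1/8)*(-8)) = 16*(-1) = -16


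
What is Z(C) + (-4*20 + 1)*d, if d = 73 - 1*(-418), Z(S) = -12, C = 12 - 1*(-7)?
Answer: -38801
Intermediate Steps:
C = 19 (C = 12 + 7 = 19)
d = 491 (d = 73 + 418 = 491)
Z(C) + (-4*20 + 1)*d = -12 + (-4*20 + 1)*491 = -12 + (-80 + 1)*491 = -12 - 79*491 = -12 - 38789 = -38801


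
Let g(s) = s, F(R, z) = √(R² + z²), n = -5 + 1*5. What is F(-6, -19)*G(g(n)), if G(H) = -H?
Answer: 0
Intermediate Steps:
n = 0 (n = -5 + 5 = 0)
F(-6, -19)*G(g(n)) = √((-6)² + (-19)²)*(-1*0) = √(36 + 361)*0 = √397*0 = 0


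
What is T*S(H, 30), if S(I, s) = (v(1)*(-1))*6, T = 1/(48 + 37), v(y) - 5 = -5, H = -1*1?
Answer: 0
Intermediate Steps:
H = -1
v(y) = 0 (v(y) = 5 - 5 = 0)
T = 1/85 ≈ 0.011765
S(I, s) = 0 (S(I, s) = (0*(-1))*6 = 0*6 = 0)
T*S(H, 30) = (1/85)*0 = 0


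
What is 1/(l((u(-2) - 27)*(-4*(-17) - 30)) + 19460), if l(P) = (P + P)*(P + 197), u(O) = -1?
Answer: 1/1864436 ≈ 5.3636e-7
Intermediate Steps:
l(P) = 2*P*(197 + P) (l(P) = (2*P)*(197 + P) = 2*P*(197 + P))
1/(l((u(-2) - 27)*(-4*(-17) - 30)) + 19460) = 1/(2*((-1 - 27)*(-4*(-17) - 30))*(197 + (-1 - 27)*(-4*(-17) - 30)) + 19460) = 1/(2*(-28*(68 - 30))*(197 - 28*(68 - 30)) + 19460) = 1/(2*(-28*38)*(197 - 28*38) + 19460) = 1/(2*(-1064)*(197 - 1064) + 19460) = 1/(2*(-1064)*(-867) + 19460) = 1/(1844976 + 19460) = 1/1864436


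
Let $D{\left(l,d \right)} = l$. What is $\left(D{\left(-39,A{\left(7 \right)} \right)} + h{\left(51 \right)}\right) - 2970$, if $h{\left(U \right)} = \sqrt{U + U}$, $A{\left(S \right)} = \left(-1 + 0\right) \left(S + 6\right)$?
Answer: $-3009 + \sqrt{102} \approx -2998.9$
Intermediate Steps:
$A{\left(S \right)} = -6 - S$ ($A{\left(S \right)} = - (6 + S) = -6 - S$)
$h{\left(U \right)} = \sqrt{2} \sqrt{U}$ ($h{\left(U \right)} = \sqrt{2 U} = \sqrt{2} \sqrt{U}$)
$\left(D{\left(-39,A{\left(7 \right)} \right)} + h{\left(51 \right)}\right) - 2970 = \left(-39 + \sqrt{2} \sqrt{51}\right) - 2970 = \left(-39 + \sqrt{102}\right) - 2970 = -3009 + \sqrt{102}$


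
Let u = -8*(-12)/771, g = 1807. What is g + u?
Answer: 464431/257 ≈ 1807.1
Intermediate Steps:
u = 32/257 (u = 96*(1/771) = 32/257 ≈ 0.12451)
g + u = 1807 + 32/257 = 464431/257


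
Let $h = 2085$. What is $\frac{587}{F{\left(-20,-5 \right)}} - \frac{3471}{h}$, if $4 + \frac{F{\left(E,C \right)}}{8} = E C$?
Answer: $- \frac{480611}{533760} \approx -0.90042$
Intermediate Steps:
$F{\left(E,C \right)} = -32 + 8 C E$ ($F{\left(E,C \right)} = -32 + 8 E C = -32 + 8 C E$)
$\frac{587}{F{\left(-20,-5 \right)}} - \frac{3471}{h} = \frac{587}{-32 + 8 \left(-5\right) \left(-20\right)} - \frac{3471}{2085} = \frac{587}{-32 + 800} - \frac{1157}{695} = \frac{587}{768} - \frac{1157}{695} = - \frac{480611}{533760}$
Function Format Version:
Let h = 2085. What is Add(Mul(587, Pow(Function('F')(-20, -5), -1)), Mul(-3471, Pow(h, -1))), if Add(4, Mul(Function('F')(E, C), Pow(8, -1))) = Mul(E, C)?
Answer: Rational(-480611, 533760) ≈ -0.90042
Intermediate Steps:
Function('F')(E, C) = Add(-32, Mul(8, C, E)) (Function('F')(E, C) = Add(-32, Mul(8, Mul(E, C))) = Add(-32, Mul(8, Mul(C, E))) = Add(-32, Mul(8, C, E)))
Add(Mul(587, Pow(Function('F')(-20, -5), -1)), Mul(-3471, Pow(h, -1))) = Add(Mul(587, Pow(Add(-32, Mul(8, -5, -20)), -1)), Mul(-3471, Pow(2085, -1))) = Add(Mul(587, Pow(Add(-32, 800), -1)), Mul(-3471, Rational(1, 2085))) = Add(Mul(587, Pow(768, -1)), Rational(-1157, 695)) = Add(Mul(587, Rational(1, 768)), Rational(-1157, 695)) = Add(Rational(587, 768), Rational(-1157, 695)) = Rational(-480611, 533760)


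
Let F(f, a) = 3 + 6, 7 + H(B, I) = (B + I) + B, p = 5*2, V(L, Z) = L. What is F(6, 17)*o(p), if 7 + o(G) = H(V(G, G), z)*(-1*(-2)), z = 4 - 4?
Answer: 171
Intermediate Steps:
z = 0
p = 10
H(B, I) = -7 + I + 2*B (H(B, I) = -7 + ((B + I) + B) = -7 + (I + 2*B) = -7 + I + 2*B)
F(f, a) = 9
o(G) = -21 + 4*G (o(G) = -7 + (-7 + 0 + 2*G)*(-1*(-2)) = -7 + (-7 + 2*G)*2 = -7 + (-14 + 4*G) = -21 + 4*G)
F(6, 17)*o(p) = 9*(-21 + 4*10) = 9*(-21 + 40) = 9*19 = 171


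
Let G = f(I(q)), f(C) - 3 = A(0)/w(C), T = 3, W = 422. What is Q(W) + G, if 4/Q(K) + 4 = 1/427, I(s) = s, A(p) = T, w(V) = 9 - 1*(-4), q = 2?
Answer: 49490/22191 ≈ 2.2302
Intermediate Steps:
w(V) = 13 (w(V) = 9 + 4 = 13)
A(p) = 3
Q(K) = -1708/1707 (Q(K) = 4/(-4 + 1/427) = 4/(-1707/427) = 4*(-427/1707) = -1708/1707)
f(C) = 42/13 (f(C) = 3 + 3/13 = 42/13)
G = 42/13 ≈ 3.2308
Q(W) + G = -1708/1707 + 42/13 = 49490/22191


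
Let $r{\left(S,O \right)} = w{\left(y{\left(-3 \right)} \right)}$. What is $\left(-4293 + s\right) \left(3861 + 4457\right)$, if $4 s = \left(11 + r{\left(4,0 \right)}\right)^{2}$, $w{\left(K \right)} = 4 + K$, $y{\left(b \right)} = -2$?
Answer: $- \frac{70715477}{2} \approx -3.5358 \cdot 10^{7}$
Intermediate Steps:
$r{\left(S,O \right)} = 2$ ($r{\left(S,O \right)} = 4 - 2 = 2$)
$s = \frac{169}{4}$ ($s = \frac{\left(11 + 2\right)^{2}}{4} = \frac{13^{2}}{4} = \frac{1}{4} \cdot 169 = \frac{169}{4} \approx 42.25$)
$\left(-4293 + s\right) \left(3861 + 4457\right) = \left(-4293 + \frac{169}{4}\right) \left(3861 + 4457\right) = \left(- \frac{17003}{4}\right) 8318 = - \frac{70715477}{2}$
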